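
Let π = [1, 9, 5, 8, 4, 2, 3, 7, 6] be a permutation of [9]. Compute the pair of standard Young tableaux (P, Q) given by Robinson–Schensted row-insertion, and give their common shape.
P = [1, 2, 3, 6] / [4, 7] / [5, 8] / [9];  Q = [1, 2, 4, 8] / [3, 7] / [5, 9] / [6];  common shape = (4, 2, 2, 1)

Row-insert the values π_1, π_2, … into P one at a time, bumping the leftmost entry strictly greater than the inserted value down to the next row. The recording tableau Q records, in position (i, j), the step at which that cell was added to P.
  Insert 1 (step 1): P = [1];  Q = [1]
  Insert 9 (step 2): P = [1, 9];  Q = [1, 2]
  Insert 5 (step 3): P = [1, 5] / [9];  Q = [1, 2] / [3]
  Insert 8 (step 4): P = [1, 5, 8] / [9];  Q = [1, 2, 4] / [3]
  Insert 4 (step 5): P = [1, 4, 8] / [5] / [9];  Q = [1, 2, 4] / [3] / [5]
  Insert 2 (step 6): P = [1, 2, 8] / [4] / [5] / [9];  Q = [1, 2, 4] / [3] / [5] / [6]
  Insert 3 (step 7): P = [1, 2, 3] / [4, 8] / [5] / [9];  Q = [1, 2, 4] / [3, 7] / [5] / [6]
  Insert 7 (step 8): P = [1, 2, 3, 7] / [4, 8] / [5] / [9];  Q = [1, 2, 4, 8] / [3, 7] / [5] / [6]
  Insert 6 (step 9): P = [1, 2, 3, 6] / [4, 7] / [5, 8] / [9];  Q = [1, 2, 4, 8] / [3, 7] / [5, 9] / [6]
Final shape: (4, 2, 2, 1).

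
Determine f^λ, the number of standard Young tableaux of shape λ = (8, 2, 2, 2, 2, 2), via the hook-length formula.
# SYT of shape (8, 2, 2, 2, 2, 2) = 659736

Hook-length formula: f^λ = n! / Π hook(c), product over all cells c of the Young diagram. For λ = (8, 2, 2, 2, 2, 2), n = 18 boxes. Hook lengths by row (left-to-right, top-to-bottom): [13, 12, 6, 5, 4, 3, 2, 1]; [6, 5]; [5, 4]; [4, 3]; [3, 2]; [2, 1]. Product of hooks = 9704448000. So f^λ = 18! / 9704448000 = 6402373705728000 / 9704448000 = 659736.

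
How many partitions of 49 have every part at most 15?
p(49, parts ≤ 15) = 121510

Use the recurrence p(n, m) = p(n, m−1) + p(n−m, m): either the largest part is < m (count p(n, m−1)) or the largest part is exactly m (remove one copy of m, count p(n−m, m)). With p(0, ·) = 1 this gives p(49, parts ≤ 15) = 121510. (By conjugating Young diagrams, this also counts partitions of 49 into at most 15 parts.)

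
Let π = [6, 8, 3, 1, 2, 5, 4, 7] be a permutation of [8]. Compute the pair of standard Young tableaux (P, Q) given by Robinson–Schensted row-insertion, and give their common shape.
P = [1, 2, 4, 7] / [3, 5] / [6, 8];  Q = [1, 2, 6, 8] / [3, 5] / [4, 7];  common shape = (4, 2, 2)

Row-insert the values π_1, π_2, … into P one at a time, bumping the leftmost entry strictly greater than the inserted value down to the next row. The recording tableau Q records, in position (i, j), the step at which that cell was added to P.
  Insert 6 (step 1): P = [6];  Q = [1]
  Insert 8 (step 2): P = [6, 8];  Q = [1, 2]
  Insert 3 (step 3): P = [3, 8] / [6];  Q = [1, 2] / [3]
  Insert 1 (step 4): P = [1, 8] / [3] / [6];  Q = [1, 2] / [3] / [4]
  Insert 2 (step 5): P = [1, 2] / [3, 8] / [6];  Q = [1, 2] / [3, 5] / [4]
  Insert 5 (step 6): P = [1, 2, 5] / [3, 8] / [6];  Q = [1, 2, 6] / [3, 5] / [4]
  Insert 4 (step 7): P = [1, 2, 4] / [3, 5] / [6, 8];  Q = [1, 2, 6] / [3, 5] / [4, 7]
  Insert 7 (step 8): P = [1, 2, 4, 7] / [3, 5] / [6, 8];  Q = [1, 2, 6, 8] / [3, 5] / [4, 7]
Final shape: (4, 2, 2).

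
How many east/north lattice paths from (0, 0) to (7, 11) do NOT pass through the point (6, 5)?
Number of paths = 28590

Total paths from (0, 0) to (7, 11): C(18, 7) = 31824. Paths through (6, 5): (paths (0, 0) → (6, 5)) × (paths (6, 5) → (7, 11)) = C(11, 6) · C(7, 1) = 462 · 7 = 3234. Avoidance count = 31824 − 3234 = 28590.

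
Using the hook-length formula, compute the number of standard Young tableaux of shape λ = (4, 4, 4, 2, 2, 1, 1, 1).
# SYT of shape (4, 4, 4, 2, 2, 1, 1, 1) = 11286912

Hook-length formula: f^λ = n! / Π hook(c), product over all cells c of the Young diagram. For λ = (4, 4, 4, 2, 2, 1, 1, 1), n = 19 boxes. Hook lengths by row (left-to-right, top-to-bottom): [11, 7, 4, 3]; [10, 6, 3, 2]; [9, 5, 2, 1]; [6, 2]; [5, 1]; [3]; [2]; [1]. Product of hooks = 10777536000. So f^λ = 19! / 10777536000 = 121645100408832000 / 10777536000 = 11286912.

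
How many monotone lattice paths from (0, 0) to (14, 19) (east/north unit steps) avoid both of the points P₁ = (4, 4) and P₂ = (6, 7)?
Number of paths = 462010480

Inclusion–exclusion. Total paths: C(33, 14) = 818809200. Through P₁: C(8, 4)·C(25, 10) = 228813200. Through P₂: C(13, 6)·C(20, 8) = 216164520. Since P₁ is strictly southwest of P₂, a monotone path through both must visit P₁ then P₂; paths through both = C(8, 4)·C(5, 2)·C(20, 8) = 88179000. Avoid both = 818809200 − 228813200 − 216164520 + 88179000 = 462010480.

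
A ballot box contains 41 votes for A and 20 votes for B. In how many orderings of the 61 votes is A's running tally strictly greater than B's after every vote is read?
Strict-lead orderings = 2147042307851595

Total orderings of the 61 votes with 41 for A: C(61, 41) = 6236646703759395. By the Bertrand ballot formula (Cycle Lemma / reflection principle), the number of orderings in which A is strictly ahead of B throughout is (p − q)/(p + q) · C(p + q, p) = (41 − 20)/(41 + 20) · 6236646703759395 = 2147042307851595.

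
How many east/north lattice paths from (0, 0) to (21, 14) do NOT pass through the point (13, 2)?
Number of paths = 2306732550

Total paths from (0, 0) to (21, 14): C(35, 21) = 2319959400. Paths through (13, 2): (paths (0, 0) → (13, 2)) × (paths (13, 2) → (21, 14)) = C(15, 13) · C(20, 8) = 105 · 125970 = 13226850. Avoidance count = 2319959400 − 13226850 = 2306732550.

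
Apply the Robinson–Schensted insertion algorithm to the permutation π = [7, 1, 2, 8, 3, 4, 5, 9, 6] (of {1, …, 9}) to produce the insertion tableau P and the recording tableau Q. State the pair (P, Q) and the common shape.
P = [1, 2, 3, 4, 5, 6] / [7, 8, 9];  Q = [1, 3, 4, 6, 7, 8] / [2, 5, 9];  common shape = (6, 3)

Row-insert the values π_1, π_2, … into P one at a time, bumping the leftmost entry strictly greater than the inserted value down to the next row. The recording tableau Q records, in position (i, j), the step at which that cell was added to P.
  Insert 7 (step 1): P = [7];  Q = [1]
  Insert 1 (step 2): P = [1] / [7];  Q = [1] / [2]
  Insert 2 (step 3): P = [1, 2] / [7];  Q = [1, 3] / [2]
  Insert 8 (step 4): P = [1, 2, 8] / [7];  Q = [1, 3, 4] / [2]
  Insert 3 (step 5): P = [1, 2, 3] / [7, 8];  Q = [1, 3, 4] / [2, 5]
  Insert 4 (step 6): P = [1, 2, 3, 4] / [7, 8];  Q = [1, 3, 4, 6] / [2, 5]
  Insert 5 (step 7): P = [1, 2, 3, 4, 5] / [7, 8];  Q = [1, 3, 4, 6, 7] / [2, 5]
  Insert 9 (step 8): P = [1, 2, 3, 4, 5, 9] / [7, 8];  Q = [1, 3, 4, 6, 7, 8] / [2, 5]
  Insert 6 (step 9): P = [1, 2, 3, 4, 5, 6] / [7, 8, 9];  Q = [1, 3, 4, 6, 7, 8] / [2, 5, 9]
Final shape: (6, 3).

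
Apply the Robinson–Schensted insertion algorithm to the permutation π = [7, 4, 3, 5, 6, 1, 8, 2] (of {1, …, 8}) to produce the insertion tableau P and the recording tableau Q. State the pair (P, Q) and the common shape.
P = [1, 2, 6, 8] / [3, 5] / [4] / [7];  Q = [1, 4, 5, 7] / [2, 8] / [3] / [6];  common shape = (4, 2, 1, 1)

Row-insert the values π_1, π_2, … into P one at a time, bumping the leftmost entry strictly greater than the inserted value down to the next row. The recording tableau Q records, in position (i, j), the step at which that cell was added to P.
  Insert 7 (step 1): P = [7];  Q = [1]
  Insert 4 (step 2): P = [4] / [7];  Q = [1] / [2]
  Insert 3 (step 3): P = [3] / [4] / [7];  Q = [1] / [2] / [3]
  Insert 5 (step 4): P = [3, 5] / [4] / [7];  Q = [1, 4] / [2] / [3]
  Insert 6 (step 5): P = [3, 5, 6] / [4] / [7];  Q = [1, 4, 5] / [2] / [3]
  Insert 1 (step 6): P = [1, 5, 6] / [3] / [4] / [7];  Q = [1, 4, 5] / [2] / [3] / [6]
  Insert 8 (step 7): P = [1, 5, 6, 8] / [3] / [4] / [7];  Q = [1, 4, 5, 7] / [2] / [3] / [6]
  Insert 2 (step 8): P = [1, 2, 6, 8] / [3, 5] / [4] / [7];  Q = [1, 4, 5, 7] / [2, 8] / [3] / [6]
Final shape: (4, 2, 1, 1).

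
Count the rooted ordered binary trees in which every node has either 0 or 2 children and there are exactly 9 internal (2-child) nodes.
C_9 = 4862

These full binary trees are counted by the Catalan number C_n = (1/(n + 1)) · C(2n, n). For n = 9: C_9 = (1/10) · C(18, 9) = 48620/10 = 4862.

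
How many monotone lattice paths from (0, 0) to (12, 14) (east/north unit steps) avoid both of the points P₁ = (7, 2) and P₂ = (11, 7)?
Number of paths = 9216628

Inclusion–exclusion. Total paths: C(26, 12) = 9657700. Through P₁: C(9, 7)·C(17, 5) = 222768. Through P₂: C(18, 11)·C(8, 1) = 254592. Since P₁ is strictly southwest of P₂, a monotone path through both must visit P₁ then P₂; paths through both = C(9, 7)·C(9, 4)·C(8, 1) = 36288. Avoid both = 9657700 − 222768 − 254592 + 36288 = 9216628.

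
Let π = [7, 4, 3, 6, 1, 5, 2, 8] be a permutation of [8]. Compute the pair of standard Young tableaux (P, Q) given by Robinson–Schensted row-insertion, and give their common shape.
P = [1, 2, 8] / [3, 5] / [4, 6] / [7];  Q = [1, 4, 8] / [2, 6] / [3, 7] / [5];  common shape = (3, 2, 2, 1)

Row-insert the values π_1, π_2, … into P one at a time, bumping the leftmost entry strictly greater than the inserted value down to the next row. The recording tableau Q records, in position (i, j), the step at which that cell was added to P.
  Insert 7 (step 1): P = [7];  Q = [1]
  Insert 4 (step 2): P = [4] / [7];  Q = [1] / [2]
  Insert 3 (step 3): P = [3] / [4] / [7];  Q = [1] / [2] / [3]
  Insert 6 (step 4): P = [3, 6] / [4] / [7];  Q = [1, 4] / [2] / [3]
  Insert 1 (step 5): P = [1, 6] / [3] / [4] / [7];  Q = [1, 4] / [2] / [3] / [5]
  Insert 5 (step 6): P = [1, 5] / [3, 6] / [4] / [7];  Q = [1, 4] / [2, 6] / [3] / [5]
  Insert 2 (step 7): P = [1, 2] / [3, 5] / [4, 6] / [7];  Q = [1, 4] / [2, 6] / [3, 7] / [5]
  Insert 8 (step 8): P = [1, 2, 8] / [3, 5] / [4, 6] / [7];  Q = [1, 4, 8] / [2, 6] / [3, 7] / [5]
Final shape: (3, 2, 2, 1).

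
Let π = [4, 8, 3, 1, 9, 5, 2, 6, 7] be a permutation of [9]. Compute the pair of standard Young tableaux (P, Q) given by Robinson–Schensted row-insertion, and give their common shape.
P = [1, 2, 6, 7] / [3, 5, 9] / [4, 8];  Q = [1, 2, 5, 9] / [3, 6, 8] / [4, 7];  common shape = (4, 3, 2)

Row-insert the values π_1, π_2, … into P one at a time, bumping the leftmost entry strictly greater than the inserted value down to the next row. The recording tableau Q records, in position (i, j), the step at which that cell was added to P.
  Insert 4 (step 1): P = [4];  Q = [1]
  Insert 8 (step 2): P = [4, 8];  Q = [1, 2]
  Insert 3 (step 3): P = [3, 8] / [4];  Q = [1, 2] / [3]
  Insert 1 (step 4): P = [1, 8] / [3] / [4];  Q = [1, 2] / [3] / [4]
  Insert 9 (step 5): P = [1, 8, 9] / [3] / [4];  Q = [1, 2, 5] / [3] / [4]
  Insert 5 (step 6): P = [1, 5, 9] / [3, 8] / [4];  Q = [1, 2, 5] / [3, 6] / [4]
  Insert 2 (step 7): P = [1, 2, 9] / [3, 5] / [4, 8];  Q = [1, 2, 5] / [3, 6] / [4, 7]
  Insert 6 (step 8): P = [1, 2, 6] / [3, 5, 9] / [4, 8];  Q = [1, 2, 5] / [3, 6, 8] / [4, 7]
  Insert 7 (step 9): P = [1, 2, 6, 7] / [3, 5, 9] / [4, 8];  Q = [1, 2, 5, 9] / [3, 6, 8] / [4, 7]
Final shape: (4, 3, 2).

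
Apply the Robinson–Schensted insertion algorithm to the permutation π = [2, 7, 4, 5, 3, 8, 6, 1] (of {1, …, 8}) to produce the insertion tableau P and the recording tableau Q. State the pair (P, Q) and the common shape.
P = [1, 3, 5, 6] / [2, 8] / [4] / [7];  Q = [1, 2, 4, 6] / [3, 7] / [5] / [8];  common shape = (4, 2, 1, 1)

Row-insert the values π_1, π_2, … into P one at a time, bumping the leftmost entry strictly greater than the inserted value down to the next row. The recording tableau Q records, in position (i, j), the step at which that cell was added to P.
  Insert 2 (step 1): P = [2];  Q = [1]
  Insert 7 (step 2): P = [2, 7];  Q = [1, 2]
  Insert 4 (step 3): P = [2, 4] / [7];  Q = [1, 2] / [3]
  Insert 5 (step 4): P = [2, 4, 5] / [7];  Q = [1, 2, 4] / [3]
  Insert 3 (step 5): P = [2, 3, 5] / [4] / [7];  Q = [1, 2, 4] / [3] / [5]
  Insert 8 (step 6): P = [2, 3, 5, 8] / [4] / [7];  Q = [1, 2, 4, 6] / [3] / [5]
  Insert 6 (step 7): P = [2, 3, 5, 6] / [4, 8] / [7];  Q = [1, 2, 4, 6] / [3, 7] / [5]
  Insert 1 (step 8): P = [1, 3, 5, 6] / [2, 8] / [4] / [7];  Q = [1, 2, 4, 6] / [3, 7] / [5] / [8]
Final shape: (4, 2, 1, 1).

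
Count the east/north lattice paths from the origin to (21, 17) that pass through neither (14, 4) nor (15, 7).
Number of paths = 27276233748

Inclusion–exclusion. Total paths: C(38, 21) = 28781143380. Through P₁: C(18, 14)·C(20, 7) = 237211200. Through P₂: C(22, 15)·C(16, 6) = 1365716352. Since P₁ is strictly southwest of P₂, a monotone path through both must visit P₁ then P₂; paths through both = C(18, 14)·C(4, 1)·C(16, 6) = 98017920. Avoid both = 28781143380 − 237211200 − 1365716352 + 98017920 = 27276233748.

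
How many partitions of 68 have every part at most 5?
p(68, parts ≤ 5) = 11229

Use the recurrence p(n, m) = p(n, m−1) + p(n−m, m): either the largest part is < m (count p(n, m−1)) or the largest part is exactly m (remove one copy of m, count p(n−m, m)). With p(0, ·) = 1 this gives p(68, parts ≤ 5) = 11229. (By conjugating Young diagrams, this also counts partitions of 68 into at most 5 parts.)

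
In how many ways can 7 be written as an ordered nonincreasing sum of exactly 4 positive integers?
p(7, 4 parts) = 3

Partitions of n into exactly k parts ↔ partitions of n − k into at most k parts (subtract 1 from each part). For n = 7, k = 4, the partitions are: 4+1+1+1, 3+2+1+1, 2+2+2+1. Count = 3.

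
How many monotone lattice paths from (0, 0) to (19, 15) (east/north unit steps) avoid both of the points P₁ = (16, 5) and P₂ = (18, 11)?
Number of paths = 1680010116

Inclusion–exclusion. Total paths: C(34, 19) = 1855967520. Through P₁: C(21, 16)·C(13, 3) = 5819814. Through P₂: C(29, 18)·C(5, 1) = 172986450. Since P₁ is strictly southwest of P₂, a monotone path through both must visit P₁ then P₂; paths through both = C(21, 16)·C(8, 2)·C(5, 1) = 2848860. Avoid both = 1855967520 − 5819814 − 172986450 + 2848860 = 1680010116.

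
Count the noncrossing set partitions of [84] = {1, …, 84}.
C_84 = 270557451039395118028642463289168566420671280440

These noncrossing partitions are counted by the Catalan number C_n = (1/(n + 1)) · C(2n, n). For n = 84: C_84 = (1/85) · C(168, 84) = 22997383338348585032434609379579328145757058837400/85 = 270557451039395118028642463289168566420671280440.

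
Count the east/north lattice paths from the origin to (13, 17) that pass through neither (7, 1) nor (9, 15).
Number of paths = 99564786

Inclusion–exclusion. Total paths: C(30, 13) = 119759850. Through P₁: C(8, 7)·C(22, 6) = 596904. Through P₂: C(24, 9)·C(6, 4) = 19612560. Since P₁ is strictly southwest of P₂, a monotone path through both must visit P₁ then P₂; paths through both = C(8, 7)·C(16, 2)·C(6, 4) = 14400. Avoid both = 119759850 − 596904 − 19612560 + 14400 = 99564786.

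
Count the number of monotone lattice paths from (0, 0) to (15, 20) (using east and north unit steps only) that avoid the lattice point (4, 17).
Number of paths = 3245764620

Total paths from (0, 0) to (15, 20): C(35, 15) = 3247943160. Paths through (4, 17): (paths (0, 0) → (4, 17)) × (paths (4, 17) → (15, 20)) = C(21, 4) · C(14, 11) = 5985 · 364 = 2178540. Avoidance count = 3247943160 − 2178540 = 3245764620.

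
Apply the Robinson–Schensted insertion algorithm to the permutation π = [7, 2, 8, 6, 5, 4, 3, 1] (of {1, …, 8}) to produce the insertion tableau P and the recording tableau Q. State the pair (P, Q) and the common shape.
P = [1, 3] / [2, 8] / [4] / [5] / [6] / [7];  Q = [1, 3] / [2, 4] / [5] / [6] / [7] / [8];  common shape = (2, 2, 1, 1, 1, 1)

Row-insert the values π_1, π_2, … into P one at a time, bumping the leftmost entry strictly greater than the inserted value down to the next row. The recording tableau Q records, in position (i, j), the step at which that cell was added to P.
  Insert 7 (step 1): P = [7];  Q = [1]
  Insert 2 (step 2): P = [2] / [7];  Q = [1] / [2]
  Insert 8 (step 3): P = [2, 8] / [7];  Q = [1, 3] / [2]
  Insert 6 (step 4): P = [2, 6] / [7, 8];  Q = [1, 3] / [2, 4]
  Insert 5 (step 5): P = [2, 5] / [6, 8] / [7];  Q = [1, 3] / [2, 4] / [5]
  Insert 4 (step 6): P = [2, 4] / [5, 8] / [6] / [7];  Q = [1, 3] / [2, 4] / [5] / [6]
  Insert 3 (step 7): P = [2, 3] / [4, 8] / [5] / [6] / [7];  Q = [1, 3] / [2, 4] / [5] / [6] / [7]
  Insert 1 (step 8): P = [1, 3] / [2, 8] / [4] / [5] / [6] / [7];  Q = [1, 3] / [2, 4] / [5] / [6] / [7] / [8]
Final shape: (2, 2, 1, 1, 1, 1).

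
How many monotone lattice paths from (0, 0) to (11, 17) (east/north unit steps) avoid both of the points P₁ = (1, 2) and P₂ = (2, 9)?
Number of paths = 10914290

Inclusion–exclusion. Total paths: C(28, 11) = 21474180. Through P₁: C(3, 1)·C(25, 10) = 9806280. Through P₂: C(11, 2)·C(17, 9) = 1337050. Since P₁ is strictly southwest of P₂, a monotone path through both must visit P₁ then P₂; paths through both = C(3, 1)·C(8, 1)·C(17, 9) = 583440. Avoid both = 21474180 − 9806280 − 1337050 + 583440 = 10914290.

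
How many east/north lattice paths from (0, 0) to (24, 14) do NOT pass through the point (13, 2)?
Number of paths = 9527585910

Total paths from (0, 0) to (24, 14): C(38, 24) = 9669554100. Paths through (13, 2): (paths (0, 0) → (13, 2)) × (paths (13, 2) → (24, 14)) = C(15, 13) · C(23, 11) = 105 · 1352078 = 141968190. Avoidance count = 9669554100 − 141968190 = 9527585910.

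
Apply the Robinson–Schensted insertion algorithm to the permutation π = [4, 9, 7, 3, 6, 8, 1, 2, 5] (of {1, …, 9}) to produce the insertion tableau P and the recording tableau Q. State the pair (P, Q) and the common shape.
P = [1, 2, 5] / [3, 6, 8] / [4, 7] / [9];  Q = [1, 2, 6] / [3, 5, 9] / [4, 8] / [7];  common shape = (3, 3, 2, 1)

Row-insert the values π_1, π_2, … into P one at a time, bumping the leftmost entry strictly greater than the inserted value down to the next row. The recording tableau Q records, in position (i, j), the step at which that cell was added to P.
  Insert 4 (step 1): P = [4];  Q = [1]
  Insert 9 (step 2): P = [4, 9];  Q = [1, 2]
  Insert 7 (step 3): P = [4, 7] / [9];  Q = [1, 2] / [3]
  Insert 3 (step 4): P = [3, 7] / [4] / [9];  Q = [1, 2] / [3] / [4]
  Insert 6 (step 5): P = [3, 6] / [4, 7] / [9];  Q = [1, 2] / [3, 5] / [4]
  Insert 8 (step 6): P = [3, 6, 8] / [4, 7] / [9];  Q = [1, 2, 6] / [3, 5] / [4]
  Insert 1 (step 7): P = [1, 6, 8] / [3, 7] / [4] / [9];  Q = [1, 2, 6] / [3, 5] / [4] / [7]
  Insert 2 (step 8): P = [1, 2, 8] / [3, 6] / [4, 7] / [9];  Q = [1, 2, 6] / [3, 5] / [4, 8] / [7]
  Insert 5 (step 9): P = [1, 2, 5] / [3, 6, 8] / [4, 7] / [9];  Q = [1, 2, 6] / [3, 5, 9] / [4, 8] / [7]
Final shape: (3, 3, 2, 1).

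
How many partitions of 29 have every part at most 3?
p(29, parts ≤ 3) = 85

Use the recurrence p(n, m) = p(n, m−1) + p(n−m, m): either the largest part is < m (count p(n, m−1)) or the largest part is exactly m (remove one copy of m, count p(n−m, m)). With p(0, ·) = 1 this gives p(29, parts ≤ 3) = 85. (By conjugating Young diagrams, this also counts partitions of 29 into at most 3 parts.)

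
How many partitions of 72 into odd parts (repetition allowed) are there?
p_odd(72) = 36352

Enumerate partitions using only odd parts via the recurrence o(n, m) = o(n, m−2) + o(n−m, m) over odd m, starting from the largest odd part ≤ n. This gives p_odd(72) = 36352. (Euler's theorem: equals the count of distinct-part partitions.)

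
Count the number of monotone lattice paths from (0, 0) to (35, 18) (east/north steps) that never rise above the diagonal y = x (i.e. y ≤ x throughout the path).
Number of paths = 32308782859535

By the reflection principle (André's argument), the number of monotone paths to (35, 18) with n ≤ m that never go above y = x is C(53, 35) − C(53, 36) = 64617565719070 − 32308782859535 = 32308782859535.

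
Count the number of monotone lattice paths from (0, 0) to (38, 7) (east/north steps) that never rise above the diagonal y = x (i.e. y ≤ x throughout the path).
Number of paths = 37234560

By the reflection principle (André's argument), the number of monotone paths to (38, 7) with n ≤ m that never go above y = x is C(45, 38) − C(45, 39) = 45379620 − 8145060 = 37234560.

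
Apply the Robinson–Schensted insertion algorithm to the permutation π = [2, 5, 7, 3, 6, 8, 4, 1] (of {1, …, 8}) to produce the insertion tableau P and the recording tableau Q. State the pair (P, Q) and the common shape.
P = [1, 3, 4, 8] / [2, 6] / [5] / [7];  Q = [1, 2, 3, 6] / [4, 5] / [7] / [8];  common shape = (4, 2, 1, 1)

Row-insert the values π_1, π_2, … into P one at a time, bumping the leftmost entry strictly greater than the inserted value down to the next row. The recording tableau Q records, in position (i, j), the step at which that cell was added to P.
  Insert 2 (step 1): P = [2];  Q = [1]
  Insert 5 (step 2): P = [2, 5];  Q = [1, 2]
  Insert 7 (step 3): P = [2, 5, 7];  Q = [1, 2, 3]
  Insert 3 (step 4): P = [2, 3, 7] / [5];  Q = [1, 2, 3] / [4]
  Insert 6 (step 5): P = [2, 3, 6] / [5, 7];  Q = [1, 2, 3] / [4, 5]
  Insert 8 (step 6): P = [2, 3, 6, 8] / [5, 7];  Q = [1, 2, 3, 6] / [4, 5]
  Insert 4 (step 7): P = [2, 3, 4, 8] / [5, 6] / [7];  Q = [1, 2, 3, 6] / [4, 5] / [7]
  Insert 1 (step 8): P = [1, 3, 4, 8] / [2, 6] / [5] / [7];  Q = [1, 2, 3, 6] / [4, 5] / [7] / [8]
Final shape: (4, 2, 1, 1).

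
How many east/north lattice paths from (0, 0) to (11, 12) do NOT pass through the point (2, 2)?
Number of paths = 797810

Total paths from (0, 0) to (11, 12): C(23, 11) = 1352078. Paths through (2, 2): (paths (0, 0) → (2, 2)) × (paths (2, 2) → (11, 12)) = C(4, 2) · C(19, 9) = 6 · 92378 = 554268. Avoidance count = 1352078 − 554268 = 797810.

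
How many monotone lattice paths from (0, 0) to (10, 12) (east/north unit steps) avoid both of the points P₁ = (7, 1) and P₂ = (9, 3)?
Number of paths = 642014

Inclusion–exclusion. Total paths: C(22, 10) = 646646. Through P₁: C(8, 7)·C(14, 3) = 2912. Through P₂: C(12, 9)·C(10, 1) = 2200. Since P₁ is strictly southwest of P₂, a monotone path through both must visit P₁ then P₂; paths through both = C(8, 7)·C(4, 2)·C(10, 1) = 480. Avoid both = 646646 − 2912 − 2200 + 480 = 642014.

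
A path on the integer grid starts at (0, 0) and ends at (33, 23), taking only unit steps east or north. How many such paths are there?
Number of paths = 3167295784216200

A monotone lattice path from (0, 0) to (33, 23) consists of 33 east steps and 23 north steps in some order, so it is determined by which 33 of the 56 steps are east. The count is C(56, 33) = 3167295784216200.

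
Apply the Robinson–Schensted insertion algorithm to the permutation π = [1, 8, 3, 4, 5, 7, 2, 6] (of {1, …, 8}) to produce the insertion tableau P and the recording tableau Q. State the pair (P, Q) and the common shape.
P = [1, 2, 4, 5, 6] / [3, 7] / [8];  Q = [1, 2, 4, 5, 6] / [3, 8] / [7];  common shape = (5, 2, 1)

Row-insert the values π_1, π_2, … into P one at a time, bumping the leftmost entry strictly greater than the inserted value down to the next row. The recording tableau Q records, in position (i, j), the step at which that cell was added to P.
  Insert 1 (step 1): P = [1];  Q = [1]
  Insert 8 (step 2): P = [1, 8];  Q = [1, 2]
  Insert 3 (step 3): P = [1, 3] / [8];  Q = [1, 2] / [3]
  Insert 4 (step 4): P = [1, 3, 4] / [8];  Q = [1, 2, 4] / [3]
  Insert 5 (step 5): P = [1, 3, 4, 5] / [8];  Q = [1, 2, 4, 5] / [3]
  Insert 7 (step 6): P = [1, 3, 4, 5, 7] / [8];  Q = [1, 2, 4, 5, 6] / [3]
  Insert 2 (step 7): P = [1, 2, 4, 5, 7] / [3] / [8];  Q = [1, 2, 4, 5, 6] / [3] / [7]
  Insert 6 (step 8): P = [1, 2, 4, 5, 6] / [3, 7] / [8];  Q = [1, 2, 4, 5, 6] / [3, 8] / [7]
Final shape: (5, 2, 1).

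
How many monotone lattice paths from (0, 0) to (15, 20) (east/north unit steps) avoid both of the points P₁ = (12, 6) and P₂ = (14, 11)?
Number of paths = 3194644080

Inclusion–exclusion. Total paths: C(35, 15) = 3247943160. Through P₁: C(18, 12)·C(17, 3) = 12623520. Through P₂: C(25, 14)·C(10, 1) = 44574000. Since P₁ is strictly southwest of P₂, a monotone path through both must visit P₁ then P₂; paths through both = C(18, 12)·C(7, 2)·C(10, 1) = 3898440. Avoid both = 3247943160 − 12623520 − 44574000 + 3898440 = 3194644080.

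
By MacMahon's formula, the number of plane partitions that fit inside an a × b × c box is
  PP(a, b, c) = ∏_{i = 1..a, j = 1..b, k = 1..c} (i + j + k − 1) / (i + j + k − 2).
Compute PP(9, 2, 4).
PP(9, 2, 4) = 143143

Evaluate the triple product over i = 1..9, j = 1..2, k = 1..4. The factors are (2/1) · (3/2) · (4/3) · (5/4) · (3/2) · (4/3) · (5/4) · (6/5) · … (72 factors total). The numerators and denominators telescope so the product is an integer; carrying out the multiplication exactly gives PP(9, 2, 4) = 143143.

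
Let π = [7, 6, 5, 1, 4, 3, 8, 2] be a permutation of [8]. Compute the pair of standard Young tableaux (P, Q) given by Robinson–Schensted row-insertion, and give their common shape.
P = [1, 2, 8] / [3] / [4] / [5] / [6] / [7];  Q = [1, 5, 7] / [2] / [3] / [4] / [6] / [8];  common shape = (3, 1, 1, 1, 1, 1)

Row-insert the values π_1, π_2, … into P one at a time, bumping the leftmost entry strictly greater than the inserted value down to the next row. The recording tableau Q records, in position (i, j), the step at which that cell was added to P.
  Insert 7 (step 1): P = [7];  Q = [1]
  Insert 6 (step 2): P = [6] / [7];  Q = [1] / [2]
  Insert 5 (step 3): P = [5] / [6] / [7];  Q = [1] / [2] / [3]
  Insert 1 (step 4): P = [1] / [5] / [6] / [7];  Q = [1] / [2] / [3] / [4]
  Insert 4 (step 5): P = [1, 4] / [5] / [6] / [7];  Q = [1, 5] / [2] / [3] / [4]
  Insert 3 (step 6): P = [1, 3] / [4] / [5] / [6] / [7];  Q = [1, 5] / [2] / [3] / [4] / [6]
  Insert 8 (step 7): P = [1, 3, 8] / [4] / [5] / [6] / [7];  Q = [1, 5, 7] / [2] / [3] / [4] / [6]
  Insert 2 (step 8): P = [1, 2, 8] / [3] / [4] / [5] / [6] / [7];  Q = [1, 5, 7] / [2] / [3] / [4] / [6] / [8]
Final shape: (3, 1, 1, 1, 1, 1).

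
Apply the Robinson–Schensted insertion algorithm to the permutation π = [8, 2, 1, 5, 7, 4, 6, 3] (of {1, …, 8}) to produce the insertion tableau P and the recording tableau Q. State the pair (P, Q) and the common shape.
P = [1, 3, 6] / [2, 4, 7] / [5] / [8];  Q = [1, 4, 5] / [2, 6, 7] / [3] / [8];  common shape = (3, 3, 1, 1)

Row-insert the values π_1, π_2, … into P one at a time, bumping the leftmost entry strictly greater than the inserted value down to the next row. The recording tableau Q records, in position (i, j), the step at which that cell was added to P.
  Insert 8 (step 1): P = [8];  Q = [1]
  Insert 2 (step 2): P = [2] / [8];  Q = [1] / [2]
  Insert 1 (step 3): P = [1] / [2] / [8];  Q = [1] / [2] / [3]
  Insert 5 (step 4): P = [1, 5] / [2] / [8];  Q = [1, 4] / [2] / [3]
  Insert 7 (step 5): P = [1, 5, 7] / [2] / [8];  Q = [1, 4, 5] / [2] / [3]
  Insert 4 (step 6): P = [1, 4, 7] / [2, 5] / [8];  Q = [1, 4, 5] / [2, 6] / [3]
  Insert 6 (step 7): P = [1, 4, 6] / [2, 5, 7] / [8];  Q = [1, 4, 5] / [2, 6, 7] / [3]
  Insert 3 (step 8): P = [1, 3, 6] / [2, 4, 7] / [5] / [8];  Q = [1, 4, 5] / [2, 6, 7] / [3] / [8]
Final shape: (3, 3, 1, 1).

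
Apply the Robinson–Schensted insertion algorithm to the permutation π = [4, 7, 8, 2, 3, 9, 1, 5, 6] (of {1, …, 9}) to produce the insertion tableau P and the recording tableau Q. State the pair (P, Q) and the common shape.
P = [1, 3, 5, 6] / [2, 7, 8, 9] / [4];  Q = [1, 2, 3, 6] / [4, 5, 8, 9] / [7];  common shape = (4, 4, 1)

Row-insert the values π_1, π_2, … into P one at a time, bumping the leftmost entry strictly greater than the inserted value down to the next row. The recording tableau Q records, in position (i, j), the step at which that cell was added to P.
  Insert 4 (step 1): P = [4];  Q = [1]
  Insert 7 (step 2): P = [4, 7];  Q = [1, 2]
  Insert 8 (step 3): P = [4, 7, 8];  Q = [1, 2, 3]
  Insert 2 (step 4): P = [2, 7, 8] / [4];  Q = [1, 2, 3] / [4]
  Insert 3 (step 5): P = [2, 3, 8] / [4, 7];  Q = [1, 2, 3] / [4, 5]
  Insert 9 (step 6): P = [2, 3, 8, 9] / [4, 7];  Q = [1, 2, 3, 6] / [4, 5]
  Insert 1 (step 7): P = [1, 3, 8, 9] / [2, 7] / [4];  Q = [1, 2, 3, 6] / [4, 5] / [7]
  Insert 5 (step 8): P = [1, 3, 5, 9] / [2, 7, 8] / [4];  Q = [1, 2, 3, 6] / [4, 5, 8] / [7]
  Insert 6 (step 9): P = [1, 3, 5, 6] / [2, 7, 8, 9] / [4];  Q = [1, 2, 3, 6] / [4, 5, 8, 9] / [7]
Final shape: (4, 4, 1).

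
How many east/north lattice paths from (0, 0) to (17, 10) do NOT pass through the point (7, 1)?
Number of paths = 7697261

Total paths from (0, 0) to (17, 10): C(27, 17) = 8436285. Paths through (7, 1): (paths (0, 0) → (7, 1)) × (paths (7, 1) → (17, 10)) = C(8, 7) · C(19, 10) = 8 · 92378 = 739024. Avoidance count = 8436285 − 739024 = 7697261.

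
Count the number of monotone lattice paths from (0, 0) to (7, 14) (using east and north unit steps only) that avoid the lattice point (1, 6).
Number of paths = 95259

Total paths from (0, 0) to (7, 14): C(21, 7) = 116280. Paths through (1, 6): (paths (0, 0) → (1, 6)) × (paths (1, 6) → (7, 14)) = C(7, 1) · C(14, 6) = 7 · 3003 = 21021. Avoidance count = 116280 − 21021 = 95259.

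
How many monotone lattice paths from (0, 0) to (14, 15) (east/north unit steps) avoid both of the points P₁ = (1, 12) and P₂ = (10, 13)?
Number of paths = 60392440

Inclusion–exclusion. Total paths: C(29, 14) = 77558760. Through P₁: C(13, 1)·C(16, 13) = 7280. Through P₂: C(23, 10)·C(6, 4) = 17160990. Since P₁ is strictly southwest of P₂, a monotone path through both must visit P₁ then P₂; paths through both = C(13, 1)·C(10, 9)·C(6, 4) = 1950. Avoid both = 77558760 − 7280 − 17160990 + 1950 = 60392440.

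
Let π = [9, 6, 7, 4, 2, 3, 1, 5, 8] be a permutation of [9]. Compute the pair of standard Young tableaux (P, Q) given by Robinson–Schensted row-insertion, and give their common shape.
P = [1, 3, 5, 8] / [2, 7] / [4] / [6] / [9];  Q = [1, 3, 8, 9] / [2, 6] / [4] / [5] / [7];  common shape = (4, 2, 1, 1, 1)

Row-insert the values π_1, π_2, … into P one at a time, bumping the leftmost entry strictly greater than the inserted value down to the next row. The recording tableau Q records, in position (i, j), the step at which that cell was added to P.
  Insert 9 (step 1): P = [9];  Q = [1]
  Insert 6 (step 2): P = [6] / [9];  Q = [1] / [2]
  Insert 7 (step 3): P = [6, 7] / [9];  Q = [1, 3] / [2]
  Insert 4 (step 4): P = [4, 7] / [6] / [9];  Q = [1, 3] / [2] / [4]
  Insert 2 (step 5): P = [2, 7] / [4] / [6] / [9];  Q = [1, 3] / [2] / [4] / [5]
  Insert 3 (step 6): P = [2, 3] / [4, 7] / [6] / [9];  Q = [1, 3] / [2, 6] / [4] / [5]
  Insert 1 (step 7): P = [1, 3] / [2, 7] / [4] / [6] / [9];  Q = [1, 3] / [2, 6] / [4] / [5] / [7]
  Insert 5 (step 8): P = [1, 3, 5] / [2, 7] / [4] / [6] / [9];  Q = [1, 3, 8] / [2, 6] / [4] / [5] / [7]
  Insert 8 (step 9): P = [1, 3, 5, 8] / [2, 7] / [4] / [6] / [9];  Q = [1, 3, 8, 9] / [2, 6] / [4] / [5] / [7]
Final shape: (4, 2, 1, 1, 1).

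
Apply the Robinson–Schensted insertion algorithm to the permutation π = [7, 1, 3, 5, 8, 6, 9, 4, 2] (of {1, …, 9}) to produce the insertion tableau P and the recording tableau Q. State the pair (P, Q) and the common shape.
P = [1, 2, 4, 6, 9] / [3, 8] / [5] / [7];  Q = [1, 3, 4, 5, 7] / [2, 6] / [8] / [9];  common shape = (5, 2, 1, 1)

Row-insert the values π_1, π_2, … into P one at a time, bumping the leftmost entry strictly greater than the inserted value down to the next row. The recording tableau Q records, in position (i, j), the step at which that cell was added to P.
  Insert 7 (step 1): P = [7];  Q = [1]
  Insert 1 (step 2): P = [1] / [7];  Q = [1] / [2]
  Insert 3 (step 3): P = [1, 3] / [7];  Q = [1, 3] / [2]
  Insert 5 (step 4): P = [1, 3, 5] / [7];  Q = [1, 3, 4] / [2]
  Insert 8 (step 5): P = [1, 3, 5, 8] / [7];  Q = [1, 3, 4, 5] / [2]
  Insert 6 (step 6): P = [1, 3, 5, 6] / [7, 8];  Q = [1, 3, 4, 5] / [2, 6]
  Insert 9 (step 7): P = [1, 3, 5, 6, 9] / [7, 8];  Q = [1, 3, 4, 5, 7] / [2, 6]
  Insert 4 (step 8): P = [1, 3, 4, 6, 9] / [5, 8] / [7];  Q = [1, 3, 4, 5, 7] / [2, 6] / [8]
  Insert 2 (step 9): P = [1, 2, 4, 6, 9] / [3, 8] / [5] / [7];  Q = [1, 3, 4, 5, 7] / [2, 6] / [8] / [9]
Final shape: (5, 2, 1, 1).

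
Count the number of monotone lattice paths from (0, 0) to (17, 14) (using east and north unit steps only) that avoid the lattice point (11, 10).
Number of paths = 191112165

Total paths from (0, 0) to (17, 14): C(31, 17) = 265182525. Paths through (11, 10): (paths (0, 0) → (11, 10)) × (paths (11, 10) → (17, 14)) = C(21, 11) · C(10, 6) = 352716 · 210 = 74070360. Avoidance count = 265182525 − 74070360 = 191112165.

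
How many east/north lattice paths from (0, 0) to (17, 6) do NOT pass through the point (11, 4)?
Number of paths = 62727

Total paths from (0, 0) to (17, 6): C(23, 17) = 100947. Paths through (11, 4): (paths (0, 0) → (11, 4)) × (paths (11, 4) → (17, 6)) = C(15, 11) · C(8, 6) = 1365 · 28 = 38220. Avoidance count = 100947 − 38220 = 62727.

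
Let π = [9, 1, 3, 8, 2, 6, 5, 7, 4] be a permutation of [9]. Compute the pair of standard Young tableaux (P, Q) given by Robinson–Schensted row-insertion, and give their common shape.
P = [1, 2, 4, 7] / [3, 5] / [6] / [8] / [9];  Q = [1, 3, 4, 8] / [2, 6] / [5] / [7] / [9];  common shape = (4, 2, 1, 1, 1)

Row-insert the values π_1, π_2, … into P one at a time, bumping the leftmost entry strictly greater than the inserted value down to the next row. The recording tableau Q records, in position (i, j), the step at which that cell was added to P.
  Insert 9 (step 1): P = [9];  Q = [1]
  Insert 1 (step 2): P = [1] / [9];  Q = [1] / [2]
  Insert 3 (step 3): P = [1, 3] / [9];  Q = [1, 3] / [2]
  Insert 8 (step 4): P = [1, 3, 8] / [9];  Q = [1, 3, 4] / [2]
  Insert 2 (step 5): P = [1, 2, 8] / [3] / [9];  Q = [1, 3, 4] / [2] / [5]
  Insert 6 (step 6): P = [1, 2, 6] / [3, 8] / [9];  Q = [1, 3, 4] / [2, 6] / [5]
  Insert 5 (step 7): P = [1, 2, 5] / [3, 6] / [8] / [9];  Q = [1, 3, 4] / [2, 6] / [5] / [7]
  Insert 7 (step 8): P = [1, 2, 5, 7] / [3, 6] / [8] / [9];  Q = [1, 3, 4, 8] / [2, 6] / [5] / [7]
  Insert 4 (step 9): P = [1, 2, 4, 7] / [3, 5] / [6] / [8] / [9];  Q = [1, 3, 4, 8] / [2, 6] / [5] / [7] / [9]
Final shape: (4, 2, 1, 1, 1).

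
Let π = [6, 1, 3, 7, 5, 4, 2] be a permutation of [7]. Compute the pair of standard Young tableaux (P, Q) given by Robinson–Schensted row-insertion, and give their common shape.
P = [1, 2, 4] / [3, 7] / [5] / [6];  Q = [1, 3, 4] / [2, 5] / [6] / [7];  common shape = (3, 2, 1, 1)

Row-insert the values π_1, π_2, … into P one at a time, bumping the leftmost entry strictly greater than the inserted value down to the next row. The recording tableau Q records, in position (i, j), the step at which that cell was added to P.
  Insert 6 (step 1): P = [6];  Q = [1]
  Insert 1 (step 2): P = [1] / [6];  Q = [1] / [2]
  Insert 3 (step 3): P = [1, 3] / [6];  Q = [1, 3] / [2]
  Insert 7 (step 4): P = [1, 3, 7] / [6];  Q = [1, 3, 4] / [2]
  Insert 5 (step 5): P = [1, 3, 5] / [6, 7];  Q = [1, 3, 4] / [2, 5]
  Insert 4 (step 6): P = [1, 3, 4] / [5, 7] / [6];  Q = [1, 3, 4] / [2, 5] / [6]
  Insert 2 (step 7): P = [1, 2, 4] / [3, 7] / [5] / [6];  Q = [1, 3, 4] / [2, 5] / [6] / [7]
Final shape: (3, 2, 1, 1).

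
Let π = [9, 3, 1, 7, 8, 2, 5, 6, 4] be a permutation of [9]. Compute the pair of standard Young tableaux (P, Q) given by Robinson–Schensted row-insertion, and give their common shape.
P = [1, 2, 4, 6] / [3, 5, 8] / [7] / [9];  Q = [1, 4, 5, 8] / [2, 6, 7] / [3] / [9];  common shape = (4, 3, 1, 1)

Row-insert the values π_1, π_2, … into P one at a time, bumping the leftmost entry strictly greater than the inserted value down to the next row. The recording tableau Q records, in position (i, j), the step at which that cell was added to P.
  Insert 9 (step 1): P = [9];  Q = [1]
  Insert 3 (step 2): P = [3] / [9];  Q = [1] / [2]
  Insert 1 (step 3): P = [1] / [3] / [9];  Q = [1] / [2] / [3]
  Insert 7 (step 4): P = [1, 7] / [3] / [9];  Q = [1, 4] / [2] / [3]
  Insert 8 (step 5): P = [1, 7, 8] / [3] / [9];  Q = [1, 4, 5] / [2] / [3]
  Insert 2 (step 6): P = [1, 2, 8] / [3, 7] / [9];  Q = [1, 4, 5] / [2, 6] / [3]
  Insert 5 (step 7): P = [1, 2, 5] / [3, 7, 8] / [9];  Q = [1, 4, 5] / [2, 6, 7] / [3]
  Insert 6 (step 8): P = [1, 2, 5, 6] / [3, 7, 8] / [9];  Q = [1, 4, 5, 8] / [2, 6, 7] / [3]
  Insert 4 (step 9): P = [1, 2, 4, 6] / [3, 5, 8] / [7] / [9];  Q = [1, 4, 5, 8] / [2, 6, 7] / [3] / [9]
Final shape: (4, 3, 1, 1).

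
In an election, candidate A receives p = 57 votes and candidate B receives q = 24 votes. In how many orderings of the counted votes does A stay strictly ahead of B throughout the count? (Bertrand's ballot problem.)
Strict-lead orderings = 93927421107531525800

Total orderings of the 81 votes with 57 for A: C(81, 57) = 230549124536668290600. By the Bertrand ballot formula (Cycle Lemma / reflection principle), the number of orderings in which A is strictly ahead of B throughout is (p − q)/(p + q) · C(p + q, p) = (57 − 24)/(57 + 24) · 230549124536668290600 = 93927421107531525800.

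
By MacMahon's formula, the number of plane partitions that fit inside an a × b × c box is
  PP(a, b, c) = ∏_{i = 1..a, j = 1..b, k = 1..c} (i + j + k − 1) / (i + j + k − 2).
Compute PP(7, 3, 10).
PP(7, 3, 10) = 108284013552

Evaluate the triple product over i = 1..7, j = 1..3, k = 1..10. The factors are (2/1) · (3/2) · (4/3) · (5/4) · (6/5) · (7/6) · (8/7) · (9/8) · … (210 factors total). The numerators and denominators telescope so the product is an integer; carrying out the multiplication exactly gives PP(7, 3, 10) = 108284013552.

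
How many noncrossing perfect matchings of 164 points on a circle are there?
C_82 = 17526585015616776834735140517915655636396234280

These noncrossing handshakes are counted by the Catalan number C_n = (1/(n + 1)) · C(2n, n). For n = 82: C_82 = (1/83) · C(164, 82) = 1454706556296192477283016662986999417820887445240/83 = 17526585015616776834735140517915655636396234280.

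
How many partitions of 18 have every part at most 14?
p(18, parts ≤ 14) = 378

Use the recurrence p(n, m) = p(n, m−1) + p(n−m, m): either the largest part is < m (count p(n, m−1)) or the largest part is exactly m (remove one copy of m, count p(n−m, m)). With p(0, ·) = 1 this gives p(18, parts ≤ 14) = 378. (By conjugating Young diagrams, this also counts partitions of 18 into at most 14 parts.)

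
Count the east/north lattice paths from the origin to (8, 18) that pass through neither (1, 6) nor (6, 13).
Number of paths = 756211

Inclusion–exclusion. Total paths: C(26, 8) = 1562275. Through P₁: C(7, 1)·C(19, 7) = 352716. Through P₂: C(19, 6)·C(7, 2) = 569772. Since P₁ is strictly southwest of P₂, a monotone path through both must visit P₁ then P₂; paths through both = C(7, 1)·C(12, 5)·C(7, 2) = 116424. Avoid both = 1562275 − 352716 − 569772 + 116424 = 756211.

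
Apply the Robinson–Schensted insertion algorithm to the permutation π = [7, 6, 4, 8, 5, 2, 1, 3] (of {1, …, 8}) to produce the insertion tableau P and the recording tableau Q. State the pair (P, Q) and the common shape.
P = [1, 3] / [2, 5] / [4, 8] / [6] / [7];  Q = [1, 4] / [2, 5] / [3, 8] / [6] / [7];  common shape = (2, 2, 2, 1, 1)

Row-insert the values π_1, π_2, … into P one at a time, bumping the leftmost entry strictly greater than the inserted value down to the next row. The recording tableau Q records, in position (i, j), the step at which that cell was added to P.
  Insert 7 (step 1): P = [7];  Q = [1]
  Insert 6 (step 2): P = [6] / [7];  Q = [1] / [2]
  Insert 4 (step 3): P = [4] / [6] / [7];  Q = [1] / [2] / [3]
  Insert 8 (step 4): P = [4, 8] / [6] / [7];  Q = [1, 4] / [2] / [3]
  Insert 5 (step 5): P = [4, 5] / [6, 8] / [7];  Q = [1, 4] / [2, 5] / [3]
  Insert 2 (step 6): P = [2, 5] / [4, 8] / [6] / [7];  Q = [1, 4] / [2, 5] / [3] / [6]
  Insert 1 (step 7): P = [1, 5] / [2, 8] / [4] / [6] / [7];  Q = [1, 4] / [2, 5] / [3] / [6] / [7]
  Insert 3 (step 8): P = [1, 3] / [2, 5] / [4, 8] / [6] / [7];  Q = [1, 4] / [2, 5] / [3, 8] / [6] / [7]
Final shape: (2, 2, 2, 1, 1).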